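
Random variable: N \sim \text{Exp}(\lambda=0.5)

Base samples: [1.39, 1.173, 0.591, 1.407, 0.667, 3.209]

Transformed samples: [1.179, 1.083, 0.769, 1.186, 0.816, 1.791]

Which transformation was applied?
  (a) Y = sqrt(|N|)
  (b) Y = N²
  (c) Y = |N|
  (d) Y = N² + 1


Checking option (a) Y = sqrt(|N|):
  N = 1.39 -> Y = 1.179 ✓
  N = 1.173 -> Y = 1.083 ✓
  N = 0.591 -> Y = 0.769 ✓
All samples match this transformation.

(a) sqrt(|N|)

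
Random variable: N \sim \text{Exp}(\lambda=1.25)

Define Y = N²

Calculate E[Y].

E[N²] = Var(N) + (E[N])² = 0.64 + 0.64 = 1.28

1.28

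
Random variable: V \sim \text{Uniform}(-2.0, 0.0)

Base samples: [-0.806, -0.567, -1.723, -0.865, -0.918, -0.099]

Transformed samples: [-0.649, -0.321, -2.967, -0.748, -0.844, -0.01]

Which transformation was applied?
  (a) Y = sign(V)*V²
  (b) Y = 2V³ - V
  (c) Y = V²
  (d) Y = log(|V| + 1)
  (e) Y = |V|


Checking option (a) Y = sign(V)*V²:
  V = -0.806 -> Y = -0.649 ✓
  V = -0.567 -> Y = -0.321 ✓
  V = -1.723 -> Y = -2.967 ✓
All samples match this transformation.

(a) sign(V)*V²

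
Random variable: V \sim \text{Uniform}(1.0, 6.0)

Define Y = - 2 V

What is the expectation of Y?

For Y = -2V:
E[Y] = -2 * E[V]
E[V] = (1 + 6)/2 = 3.5
E[Y] = -2 * 3.5 = -7

-7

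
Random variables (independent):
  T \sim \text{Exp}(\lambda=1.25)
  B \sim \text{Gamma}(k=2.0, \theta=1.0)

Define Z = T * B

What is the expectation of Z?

For independent RVs: E[XY] = E[X]*E[Y]
E[T] = 0.8
E[B] = 2
E[Z] = 0.8 * 2 = 1.6

1.6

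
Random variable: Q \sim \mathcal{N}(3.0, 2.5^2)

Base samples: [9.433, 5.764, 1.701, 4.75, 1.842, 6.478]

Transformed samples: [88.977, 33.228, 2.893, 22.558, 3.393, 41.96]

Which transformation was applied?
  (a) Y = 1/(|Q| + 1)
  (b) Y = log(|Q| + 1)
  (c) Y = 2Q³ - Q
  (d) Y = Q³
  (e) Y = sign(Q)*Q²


Checking option (e) Y = sign(Q)*Q²:
  Q = 9.433 -> Y = 88.977 ✓
  Q = 5.764 -> Y = 33.228 ✓
  Q = 1.701 -> Y = 2.893 ✓
All samples match this transformation.

(e) sign(Q)*Q²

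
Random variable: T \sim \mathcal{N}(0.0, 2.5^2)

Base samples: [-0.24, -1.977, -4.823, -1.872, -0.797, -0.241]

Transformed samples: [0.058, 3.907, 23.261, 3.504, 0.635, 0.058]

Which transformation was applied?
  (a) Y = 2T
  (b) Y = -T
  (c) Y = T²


Checking option (c) Y = T²:
  T = -0.24 -> Y = 0.058 ✓
  T = -1.977 -> Y = 3.907 ✓
  T = -4.823 -> Y = 23.261 ✓
All samples match this transformation.

(c) T²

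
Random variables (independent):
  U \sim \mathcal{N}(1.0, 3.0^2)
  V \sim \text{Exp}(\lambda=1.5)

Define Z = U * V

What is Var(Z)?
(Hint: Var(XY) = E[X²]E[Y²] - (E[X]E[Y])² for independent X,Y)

Var(XY) = E[X²]E[Y²] - (E[X]E[Y])²
E[U] = 1, Var(U) = 9
E[V] = 0.66666667, Var(V) = 0.44444444
E[U²] = 9 + 1² = 10
E[V²] = 0.44444444 + 0.66666667² = 0.88888889
Var(Z) = 10*0.88888889 - (1*0.66666667)²
= 8.8888889 - 0.44444444 = 8.4444444

8.4444444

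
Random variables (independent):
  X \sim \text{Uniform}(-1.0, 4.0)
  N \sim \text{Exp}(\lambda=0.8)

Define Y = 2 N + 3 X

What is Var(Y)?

For independent RVs: Var(aX + bY) = a²Var(X) + b²Var(Y)
Var(X) = 2.0833333
Var(N) = 1.5625
Var(Y) = 3²*2.0833333 + 2²*1.5625
= 9*2.0833333 + 4*1.5625 = 25

25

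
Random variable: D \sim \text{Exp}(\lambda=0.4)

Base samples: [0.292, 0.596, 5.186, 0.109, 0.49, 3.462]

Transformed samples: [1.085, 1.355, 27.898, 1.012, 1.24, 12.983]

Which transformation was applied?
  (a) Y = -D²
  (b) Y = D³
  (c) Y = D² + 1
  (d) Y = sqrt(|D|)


Checking option (c) Y = D² + 1:
  D = 0.292 -> Y = 1.085 ✓
  D = 0.596 -> Y = 1.355 ✓
  D = 5.186 -> Y = 27.898 ✓
All samples match this transformation.

(c) D² + 1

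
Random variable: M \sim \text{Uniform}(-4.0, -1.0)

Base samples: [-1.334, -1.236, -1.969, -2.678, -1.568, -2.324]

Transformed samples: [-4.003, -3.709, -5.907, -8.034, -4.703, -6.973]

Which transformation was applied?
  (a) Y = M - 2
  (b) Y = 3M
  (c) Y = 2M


Checking option (b) Y = 3M:
  M = -1.334 -> Y = -4.003 ✓
  M = -1.236 -> Y = -3.709 ✓
  M = -1.969 -> Y = -5.907 ✓
All samples match this transformation.

(b) 3M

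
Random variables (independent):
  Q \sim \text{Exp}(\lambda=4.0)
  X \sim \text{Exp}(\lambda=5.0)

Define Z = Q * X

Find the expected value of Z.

For independent RVs: E[XY] = E[X]*E[Y]
E[Q] = 0.25
E[X] = 0.2
E[Z] = 0.25 * 0.2 = 0.05

0.05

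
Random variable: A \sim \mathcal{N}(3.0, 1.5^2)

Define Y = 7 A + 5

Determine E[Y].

For Y = 7A + 5:
E[Y] = 7 * E[A] + 5
E[A] = 3.0 = 3
E[Y] = 7 * 3 + 5 = 26

26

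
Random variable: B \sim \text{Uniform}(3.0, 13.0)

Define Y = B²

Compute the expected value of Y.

Using E[X²] = Var(X) + (E[X])²:
E[B] = 8
Var(B) = (13 - 3)^2/12 = 8.3333333
E[B²] = 8.3333333 + 8² = 8.3333333 + 64 = 72.333333

72.333333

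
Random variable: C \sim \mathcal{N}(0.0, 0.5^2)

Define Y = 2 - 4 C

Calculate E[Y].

For Y = -4C + 2:
E[Y] = -4 * E[C] + 2
E[C] = 0.0 = 0
E[Y] = -4 * 0 + 2 = 2

2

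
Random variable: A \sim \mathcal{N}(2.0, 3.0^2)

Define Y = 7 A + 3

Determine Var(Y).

For Y = aA + b: Var(Y) = a² * Var(A)
Var(A) = 3.0^2 = 9
Var(Y) = 7² * 9 = 49 * 9 = 441

441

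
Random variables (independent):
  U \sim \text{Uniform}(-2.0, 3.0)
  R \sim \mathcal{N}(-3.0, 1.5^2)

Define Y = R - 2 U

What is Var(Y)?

For independent RVs: Var(aX + bY) = a²Var(X) + b²Var(Y)
Var(U) = 2.0833333
Var(R) = 2.25
Var(Y) = (-2)²*2.0833333 + 1²*2.25
= 4*2.0833333 + 1*2.25 = 10.583333

10.583333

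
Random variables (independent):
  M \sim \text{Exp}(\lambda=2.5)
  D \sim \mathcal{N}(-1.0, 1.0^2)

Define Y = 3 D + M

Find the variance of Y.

For independent RVs: Var(aX + bY) = a²Var(X) + b²Var(Y)
Var(M) = 0.16
Var(D) = 1
Var(Y) = 1²*0.16 + 3²*1
= 1*0.16 + 9*1 = 9.16

9.16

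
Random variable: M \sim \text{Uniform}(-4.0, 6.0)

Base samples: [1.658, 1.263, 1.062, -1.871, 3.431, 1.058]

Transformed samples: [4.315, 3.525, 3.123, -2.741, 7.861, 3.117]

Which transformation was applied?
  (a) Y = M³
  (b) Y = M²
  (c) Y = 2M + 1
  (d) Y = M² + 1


Checking option (c) Y = 2M + 1:
  M = 1.658 -> Y = 4.315 ✓
  M = 1.263 -> Y = 3.525 ✓
  M = 1.062 -> Y = 3.123 ✓
All samples match this transformation.

(c) 2M + 1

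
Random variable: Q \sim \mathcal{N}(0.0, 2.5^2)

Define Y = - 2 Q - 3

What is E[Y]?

For Y = -2Q - 3:
E[Y] = -2 * E[Q] - 3
E[Q] = 0.0 = 0
E[Y] = -2 * 0 - 3 = -3

-3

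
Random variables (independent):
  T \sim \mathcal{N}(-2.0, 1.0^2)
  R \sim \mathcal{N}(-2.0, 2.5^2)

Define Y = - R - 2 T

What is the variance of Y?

For independent RVs: Var(aX + bY) = a²Var(X) + b²Var(Y)
Var(T) = 1
Var(R) = 6.25
Var(Y) = (-2)²*1 + (-1)²*6.25
= 4*1 + 1*6.25 = 10.25

10.25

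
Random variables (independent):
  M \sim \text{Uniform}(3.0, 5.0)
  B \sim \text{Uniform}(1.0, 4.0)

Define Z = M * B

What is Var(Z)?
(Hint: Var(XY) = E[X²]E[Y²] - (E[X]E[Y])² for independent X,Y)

Var(XY) = E[X²]E[Y²] - (E[X]E[Y])²
E[M] = 4, Var(M) = 0.33333333
E[B] = 2.5, Var(B) = 0.75
E[M²] = 0.33333333 + 4² = 16.333333
E[B²] = 0.75 + 2.5² = 7
Var(Z) = 16.333333*7 - (4*2.5)²
= 114.33333 - 100 = 14.333333

14.333333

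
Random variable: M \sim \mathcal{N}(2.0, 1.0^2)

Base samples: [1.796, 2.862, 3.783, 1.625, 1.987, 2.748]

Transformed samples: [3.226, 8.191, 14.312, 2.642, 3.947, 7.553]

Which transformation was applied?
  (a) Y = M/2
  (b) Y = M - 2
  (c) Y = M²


Checking option (c) Y = M²:
  M = 1.796 -> Y = 3.226 ✓
  M = 2.862 -> Y = 8.191 ✓
  M = 3.783 -> Y = 14.312 ✓
All samples match this transformation.

(c) M²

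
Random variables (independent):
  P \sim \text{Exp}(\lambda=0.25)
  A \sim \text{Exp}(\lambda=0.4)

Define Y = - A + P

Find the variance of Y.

For independent RVs: Var(aX + bY) = a²Var(X) + b²Var(Y)
Var(P) = 16
Var(A) = 6.25
Var(Y) = 1²*16 + (-1)²*6.25
= 1*16 + 1*6.25 = 22.25

22.25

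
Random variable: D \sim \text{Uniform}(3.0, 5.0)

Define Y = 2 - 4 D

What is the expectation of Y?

For Y = -4D + 2:
E[Y] = -4 * E[D] + 2
E[D] = (3 + 5)/2 = 4
E[Y] = -4 * 4 + 2 = -14

-14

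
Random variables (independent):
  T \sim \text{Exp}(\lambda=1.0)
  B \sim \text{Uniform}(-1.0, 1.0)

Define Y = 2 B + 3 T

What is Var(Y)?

For independent RVs: Var(aX + bY) = a²Var(X) + b²Var(Y)
Var(T) = 1
Var(B) = 0.33333333
Var(Y) = 3²*1 + 2²*0.33333333
= 9*1 + 4*0.33333333 = 10.333333

10.333333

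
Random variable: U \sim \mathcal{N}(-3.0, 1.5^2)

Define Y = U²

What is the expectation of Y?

E[U²] = Var(U) + (E[U])² = 2.25 + 9 = 11.25

11.25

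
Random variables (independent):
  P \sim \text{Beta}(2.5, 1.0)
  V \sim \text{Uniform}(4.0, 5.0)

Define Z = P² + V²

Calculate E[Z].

E[Z] = E[P²] + E[V²]
E[P²] = Var(P) + E[P]² = 0.045351474 + 0.51020408 = 0.55555556
E[V²] = Var(V) + E[V]² = 0.083333333 + 20.25 = 20.333333
E[Z] = 0.55555556 + 20.333333 = 20.888889

20.888889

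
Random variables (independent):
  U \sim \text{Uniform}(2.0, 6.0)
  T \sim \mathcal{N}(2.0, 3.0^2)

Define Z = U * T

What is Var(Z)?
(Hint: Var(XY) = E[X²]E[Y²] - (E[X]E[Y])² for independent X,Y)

Var(XY) = E[X²]E[Y²] - (E[X]E[Y])²
E[U] = 4, Var(U) = 1.3333333
E[T] = 2, Var(T) = 9
E[U²] = 1.3333333 + 4² = 17.333333
E[T²] = 9 + 2² = 13
Var(Z) = 17.333333*13 - (4*2)²
= 225.33333 - 64 = 161.33333

161.33333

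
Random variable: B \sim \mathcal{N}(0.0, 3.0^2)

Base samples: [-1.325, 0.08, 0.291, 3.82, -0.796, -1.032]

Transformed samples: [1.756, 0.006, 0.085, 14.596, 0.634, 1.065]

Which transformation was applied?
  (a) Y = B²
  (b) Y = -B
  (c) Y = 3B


Checking option (a) Y = B²:
  B = -1.325 -> Y = 1.756 ✓
  B = 0.08 -> Y = 0.006 ✓
  B = 0.291 -> Y = 0.085 ✓
All samples match this transformation.

(a) B²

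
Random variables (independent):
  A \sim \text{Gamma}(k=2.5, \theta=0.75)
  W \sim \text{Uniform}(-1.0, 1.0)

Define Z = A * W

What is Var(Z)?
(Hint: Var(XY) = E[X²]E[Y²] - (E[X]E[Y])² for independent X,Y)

Var(XY) = E[X²]E[Y²] - (E[X]E[Y])²
E[A] = 1.875, Var(A) = 1.40625
E[W] = 0, Var(W) = 0.33333333
E[A²] = 1.40625 + 1.875² = 4.921875
E[W²] = 0.33333333 + 0² = 0.33333333
Var(Z) = 4.921875*0.33333333 - (1.875*0)²
= 1.640625 - 0 = 1.640625

1.640625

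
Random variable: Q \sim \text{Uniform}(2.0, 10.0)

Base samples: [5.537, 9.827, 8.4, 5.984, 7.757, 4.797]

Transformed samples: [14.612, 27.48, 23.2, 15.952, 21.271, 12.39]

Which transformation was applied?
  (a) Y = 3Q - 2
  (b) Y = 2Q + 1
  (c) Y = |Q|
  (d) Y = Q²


Checking option (a) Y = 3Q - 2:
  Q = 5.537 -> Y = 14.612 ✓
  Q = 9.827 -> Y = 27.48 ✓
  Q = 8.4 -> Y = 23.2 ✓
All samples match this transformation.

(a) 3Q - 2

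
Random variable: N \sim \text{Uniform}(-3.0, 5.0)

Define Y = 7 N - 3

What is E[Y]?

For Y = 7N - 3:
E[Y] = 7 * E[N] - 3
E[N] = (-3 + 5)/2 = 1
E[Y] = 7 * 1 - 3 = 4

4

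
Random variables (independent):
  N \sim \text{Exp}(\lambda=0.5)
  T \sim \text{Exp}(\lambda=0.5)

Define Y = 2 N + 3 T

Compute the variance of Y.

For independent RVs: Var(aX + bY) = a²Var(X) + b²Var(Y)
Var(N) = 4
Var(T) = 4
Var(Y) = 2²*4 + 3²*4
= 4*4 + 9*4 = 52

52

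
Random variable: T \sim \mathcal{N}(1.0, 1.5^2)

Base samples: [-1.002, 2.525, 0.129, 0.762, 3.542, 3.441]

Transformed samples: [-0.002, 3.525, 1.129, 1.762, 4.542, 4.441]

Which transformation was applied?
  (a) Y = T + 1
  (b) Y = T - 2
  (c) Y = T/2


Checking option (a) Y = T + 1:
  T = -1.002 -> Y = -0.002 ✓
  T = 2.525 -> Y = 3.525 ✓
  T = 0.129 -> Y = 1.129 ✓
All samples match this transformation.

(a) T + 1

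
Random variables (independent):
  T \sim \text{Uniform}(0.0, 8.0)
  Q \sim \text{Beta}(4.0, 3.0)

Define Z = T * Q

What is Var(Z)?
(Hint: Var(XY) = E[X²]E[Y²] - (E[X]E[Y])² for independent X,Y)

Var(XY) = E[X²]E[Y²] - (E[X]E[Y])²
E[T] = 4, Var(T) = 5.3333333
E[Q] = 0.57142857, Var(Q) = 0.030612245
E[T²] = 5.3333333 + 4² = 21.333333
E[Q²] = 0.030612245 + 0.57142857² = 0.35714286
Var(Z) = 21.333333*0.35714286 - (4*0.57142857)²
= 7.6190476 - 5.2244898 = 2.3945578

2.3945578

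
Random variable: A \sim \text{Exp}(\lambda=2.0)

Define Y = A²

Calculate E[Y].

Using E[X²] = Var(X) + (E[X])²:
E[A] = 0.5
Var(A) = 1/2.0^2 = 0.25
E[A²] = 0.25 + 0.5² = 0.25 + 0.25 = 0.5

0.5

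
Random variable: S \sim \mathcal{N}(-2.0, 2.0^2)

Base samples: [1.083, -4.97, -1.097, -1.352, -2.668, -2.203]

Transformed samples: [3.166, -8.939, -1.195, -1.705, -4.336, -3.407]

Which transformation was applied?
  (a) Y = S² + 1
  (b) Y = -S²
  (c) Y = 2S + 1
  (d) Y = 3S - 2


Checking option (c) Y = 2S + 1:
  S = 1.083 -> Y = 3.166 ✓
  S = -4.97 -> Y = -8.939 ✓
  S = -1.097 -> Y = -1.195 ✓
All samples match this transformation.

(c) 2S + 1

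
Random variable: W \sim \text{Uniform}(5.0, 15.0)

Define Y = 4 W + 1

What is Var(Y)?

For Y = aW + b: Var(Y) = a² * Var(W)
Var(W) = (15 - 5)^2/12 = 8.3333333
Var(Y) = 4² * 8.3333333 = 16 * 8.3333333 = 133.33333

133.33333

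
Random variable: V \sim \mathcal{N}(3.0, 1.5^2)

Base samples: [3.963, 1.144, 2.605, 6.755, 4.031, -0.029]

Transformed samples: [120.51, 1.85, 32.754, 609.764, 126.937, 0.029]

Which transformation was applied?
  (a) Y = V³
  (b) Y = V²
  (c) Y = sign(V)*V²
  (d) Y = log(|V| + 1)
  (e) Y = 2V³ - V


Checking option (e) Y = 2V³ - V:
  V = 3.963 -> Y = 120.51 ✓
  V = 1.144 -> Y = 1.85 ✓
  V = 2.605 -> Y = 32.754 ✓
All samples match this transformation.

(e) 2V³ - V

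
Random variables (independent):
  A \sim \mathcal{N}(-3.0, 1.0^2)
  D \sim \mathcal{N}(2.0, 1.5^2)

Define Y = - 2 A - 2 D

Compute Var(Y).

For independent RVs: Var(aX + bY) = a²Var(X) + b²Var(Y)
Var(A) = 1
Var(D) = 2.25
Var(Y) = (-2)²*1 + (-2)²*2.25
= 4*1 + 4*2.25 = 13

13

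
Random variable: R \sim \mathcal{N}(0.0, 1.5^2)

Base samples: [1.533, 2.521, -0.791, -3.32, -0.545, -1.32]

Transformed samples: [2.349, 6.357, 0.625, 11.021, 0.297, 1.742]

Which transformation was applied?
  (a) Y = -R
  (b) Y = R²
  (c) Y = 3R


Checking option (b) Y = R²:
  R = 1.533 -> Y = 2.349 ✓
  R = 2.521 -> Y = 6.357 ✓
  R = -0.791 -> Y = 0.625 ✓
All samples match this transformation.

(b) R²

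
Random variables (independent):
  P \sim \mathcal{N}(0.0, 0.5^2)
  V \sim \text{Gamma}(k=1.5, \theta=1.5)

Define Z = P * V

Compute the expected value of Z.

For independent RVs: E[XY] = E[X]*E[Y]
E[P] = 0
E[V] = 2.25
E[Z] = 0 * 2.25 = 0

0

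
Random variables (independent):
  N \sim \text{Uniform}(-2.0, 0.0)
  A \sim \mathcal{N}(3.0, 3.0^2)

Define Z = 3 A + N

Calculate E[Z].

E[Z] = 1*E[N] + 3*E[A]
E[N] = -1
E[A] = 3
E[Z] = 1*(-1) + 3*3 = 8

8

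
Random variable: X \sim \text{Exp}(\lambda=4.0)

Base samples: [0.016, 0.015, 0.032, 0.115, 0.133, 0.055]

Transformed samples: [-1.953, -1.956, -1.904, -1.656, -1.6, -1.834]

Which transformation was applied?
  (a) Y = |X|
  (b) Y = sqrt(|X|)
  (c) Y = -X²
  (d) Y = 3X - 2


Checking option (d) Y = 3X - 2:
  X = 0.016 -> Y = -1.953 ✓
  X = 0.015 -> Y = -1.956 ✓
  X = 0.032 -> Y = -1.904 ✓
All samples match this transformation.

(d) 3X - 2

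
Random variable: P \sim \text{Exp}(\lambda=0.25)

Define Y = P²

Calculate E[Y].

Using E[X²] = Var(X) + (E[X])²:
E[P] = 4
Var(P) = 1/0.25^2 = 16
E[P²] = 16 + 4² = 16 + 16 = 32

32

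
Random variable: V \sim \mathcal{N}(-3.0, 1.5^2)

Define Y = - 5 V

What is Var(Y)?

For Y = aV + b: Var(Y) = a² * Var(V)
Var(V) = 1.5^2 = 2.25
Var(Y) = (-5)² * 2.25 = 25 * 2.25 = 56.25

56.25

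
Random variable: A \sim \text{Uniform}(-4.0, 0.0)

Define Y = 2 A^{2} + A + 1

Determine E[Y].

E[Y] = 2*E[A²] + 1*E[A] + 1
E[A] = -2
E[A²] = Var(A) + (E[A])² = 1.3333333 + 4 = 5.3333333
E[Y] = 2*5.3333333 + 1*(-2) + 1 = 9.6666667

9.6666667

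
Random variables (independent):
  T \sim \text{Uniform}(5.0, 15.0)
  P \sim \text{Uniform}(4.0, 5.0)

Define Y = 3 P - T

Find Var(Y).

For independent RVs: Var(aX + bY) = a²Var(X) + b²Var(Y)
Var(T) = 8.3333333
Var(P) = 0.083333333
Var(Y) = (-1)²*8.3333333 + 3²*0.083333333
= 1*8.3333333 + 9*0.083333333 = 9.0833333

9.0833333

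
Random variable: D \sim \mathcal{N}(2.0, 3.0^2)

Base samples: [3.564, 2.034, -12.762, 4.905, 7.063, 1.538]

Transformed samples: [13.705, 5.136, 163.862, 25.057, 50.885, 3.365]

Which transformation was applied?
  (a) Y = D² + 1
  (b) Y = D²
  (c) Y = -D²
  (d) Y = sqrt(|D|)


Checking option (a) Y = D² + 1:
  D = 3.564 -> Y = 13.705 ✓
  D = 2.034 -> Y = 5.136 ✓
  D = -12.762 -> Y = 163.862 ✓
All samples match this transformation.

(a) D² + 1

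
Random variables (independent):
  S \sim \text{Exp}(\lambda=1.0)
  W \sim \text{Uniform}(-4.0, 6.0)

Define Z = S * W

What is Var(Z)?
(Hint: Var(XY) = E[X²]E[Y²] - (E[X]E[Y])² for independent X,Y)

Var(XY) = E[X²]E[Y²] - (E[X]E[Y])²
E[S] = 1, Var(S) = 1
E[W] = 1, Var(W) = 8.3333333
E[S²] = 1 + 1² = 2
E[W²] = 8.3333333 + 1² = 9.3333333
Var(Z) = 2*9.3333333 - (1*1)²
= 18.666667 - 1 = 17.666667

17.666667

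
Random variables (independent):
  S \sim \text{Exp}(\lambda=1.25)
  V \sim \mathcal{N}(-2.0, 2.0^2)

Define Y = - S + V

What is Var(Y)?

For independent RVs: Var(aX + bY) = a²Var(X) + b²Var(Y)
Var(S) = 0.64
Var(V) = 4
Var(Y) = (-1)²*0.64 + 1²*4
= 1*0.64 + 1*4 = 4.64

4.64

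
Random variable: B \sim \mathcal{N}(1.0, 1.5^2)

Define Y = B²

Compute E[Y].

E[B²] = Var(B) + (E[B])² = 2.25 + 1 = 3.25

3.25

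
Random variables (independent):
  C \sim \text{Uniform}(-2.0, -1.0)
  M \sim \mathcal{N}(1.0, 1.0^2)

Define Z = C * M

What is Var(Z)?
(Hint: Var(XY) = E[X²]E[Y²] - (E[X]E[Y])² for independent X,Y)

Var(XY) = E[X²]E[Y²] - (E[X]E[Y])²
E[C] = -1.5, Var(C) = 0.083333333
E[M] = 1, Var(M) = 1
E[C²] = 0.083333333 + (-1.5)² = 2.3333333
E[M²] = 1 + 1² = 2
Var(Z) = 2.3333333*2 - (-1.5*1)²
= 4.6666667 - 2.25 = 2.4166667

2.4166667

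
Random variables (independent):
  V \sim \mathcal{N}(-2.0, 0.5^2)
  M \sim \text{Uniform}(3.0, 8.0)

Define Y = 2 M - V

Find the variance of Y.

For independent RVs: Var(aX + bY) = a²Var(X) + b²Var(Y)
Var(V) = 0.25
Var(M) = 2.0833333
Var(Y) = (-1)²*0.25 + 2²*2.0833333
= 1*0.25 + 4*2.0833333 = 8.5833333

8.5833333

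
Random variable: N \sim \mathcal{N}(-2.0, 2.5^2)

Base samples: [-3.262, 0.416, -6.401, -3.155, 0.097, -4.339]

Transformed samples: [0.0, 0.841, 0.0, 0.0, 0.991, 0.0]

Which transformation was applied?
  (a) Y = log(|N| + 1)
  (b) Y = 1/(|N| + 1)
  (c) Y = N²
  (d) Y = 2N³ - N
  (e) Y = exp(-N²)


Checking option (e) Y = exp(-N²):
  N = -3.262 -> Y = 0.0 ✓
  N = 0.416 -> Y = 0.841 ✓
  N = -6.401 -> Y = 0.0 ✓
All samples match this transformation.

(e) exp(-N²)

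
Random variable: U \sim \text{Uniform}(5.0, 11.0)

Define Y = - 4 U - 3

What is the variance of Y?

For Y = aU + b: Var(Y) = a² * Var(U)
Var(U) = (11 - 5)^2/12 = 3
Var(Y) = (-4)² * 3 = 16 * 3 = 48

48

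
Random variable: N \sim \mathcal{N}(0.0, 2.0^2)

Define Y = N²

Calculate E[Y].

Using E[X²] = Var(X) + (E[X])²:
E[N] = 0
Var(N) = 2.0^2 = 4
E[N²] = 4 + 0² = 4 + 0 = 4

4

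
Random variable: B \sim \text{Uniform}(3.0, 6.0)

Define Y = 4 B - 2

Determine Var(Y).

For Y = aB + b: Var(Y) = a² * Var(B)
Var(B) = (6 - 3)^2/12 = 0.75
Var(Y) = 4² * 0.75 = 16 * 0.75 = 12

12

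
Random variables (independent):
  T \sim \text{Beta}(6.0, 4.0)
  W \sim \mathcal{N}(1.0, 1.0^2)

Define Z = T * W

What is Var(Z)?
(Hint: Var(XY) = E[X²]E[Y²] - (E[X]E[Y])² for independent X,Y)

Var(XY) = E[X²]E[Y²] - (E[X]E[Y])²
E[T] = 0.6, Var(T) = 0.021818182
E[W] = 1, Var(W) = 1
E[T²] = 0.021818182 + 0.6² = 0.38181818
E[W²] = 1 + 1² = 2
Var(Z) = 0.38181818*2 - (0.6*1)²
= 0.76363636 - 0.36 = 0.40363636

0.40363636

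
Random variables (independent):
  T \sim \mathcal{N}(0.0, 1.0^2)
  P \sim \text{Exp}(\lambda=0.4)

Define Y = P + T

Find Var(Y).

For independent RVs: Var(aX + bY) = a²Var(X) + b²Var(Y)
Var(T) = 1
Var(P) = 6.25
Var(Y) = 1²*1 + 1²*6.25
= 1*1 + 1*6.25 = 7.25

7.25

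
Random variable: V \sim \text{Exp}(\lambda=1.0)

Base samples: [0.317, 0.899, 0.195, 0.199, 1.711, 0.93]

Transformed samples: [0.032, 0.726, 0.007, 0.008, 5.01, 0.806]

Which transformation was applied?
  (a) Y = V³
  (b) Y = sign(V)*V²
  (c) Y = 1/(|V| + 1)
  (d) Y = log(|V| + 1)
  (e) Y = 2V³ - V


Checking option (a) Y = V³:
  V = 0.317 -> Y = 0.032 ✓
  V = 0.899 -> Y = 0.726 ✓
  V = 0.195 -> Y = 0.007 ✓
All samples match this transformation.

(a) V³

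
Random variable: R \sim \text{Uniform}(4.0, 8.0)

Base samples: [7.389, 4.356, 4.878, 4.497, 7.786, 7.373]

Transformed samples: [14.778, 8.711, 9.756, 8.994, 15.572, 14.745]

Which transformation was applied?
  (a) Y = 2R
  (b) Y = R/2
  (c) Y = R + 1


Checking option (a) Y = 2R:
  R = 7.389 -> Y = 14.778 ✓
  R = 4.356 -> Y = 8.711 ✓
  R = 4.878 -> Y = 9.756 ✓
All samples match this transformation.

(a) 2R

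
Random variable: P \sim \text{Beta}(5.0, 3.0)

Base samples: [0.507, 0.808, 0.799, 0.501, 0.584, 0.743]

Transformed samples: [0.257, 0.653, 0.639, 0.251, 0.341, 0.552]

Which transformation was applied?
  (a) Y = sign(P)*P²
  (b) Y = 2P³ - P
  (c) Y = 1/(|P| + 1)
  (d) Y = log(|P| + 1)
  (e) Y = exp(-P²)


Checking option (a) Y = sign(P)*P²:
  P = 0.507 -> Y = 0.257 ✓
  P = 0.808 -> Y = 0.653 ✓
  P = 0.799 -> Y = 0.639 ✓
All samples match this transformation.

(a) sign(P)*P²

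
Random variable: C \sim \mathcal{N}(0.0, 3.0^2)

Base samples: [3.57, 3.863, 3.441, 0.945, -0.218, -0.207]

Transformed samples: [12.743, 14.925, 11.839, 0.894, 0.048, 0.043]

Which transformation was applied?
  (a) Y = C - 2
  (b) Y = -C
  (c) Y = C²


Checking option (c) Y = C²:
  C = 3.57 -> Y = 12.743 ✓
  C = 3.863 -> Y = 14.925 ✓
  C = 3.441 -> Y = 11.839 ✓
All samples match this transformation.

(c) C²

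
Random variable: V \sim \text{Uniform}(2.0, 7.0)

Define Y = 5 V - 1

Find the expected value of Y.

For Y = 5V - 1:
E[Y] = 5 * E[V] - 1
E[V] = (2 + 7)/2 = 4.5
E[Y] = 5 * 4.5 - 1 = 21.5

21.5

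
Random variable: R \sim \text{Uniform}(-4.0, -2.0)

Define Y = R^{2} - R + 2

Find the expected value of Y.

E[Y] = 1*E[R²] - 1*E[R] + 2
E[R] = -3
E[R²] = Var(R) + (E[R])² = 0.33333333 + 9 = 9.3333333
E[Y] = 1*9.3333333 - 1*(-3) + 2 = 14.333333

14.333333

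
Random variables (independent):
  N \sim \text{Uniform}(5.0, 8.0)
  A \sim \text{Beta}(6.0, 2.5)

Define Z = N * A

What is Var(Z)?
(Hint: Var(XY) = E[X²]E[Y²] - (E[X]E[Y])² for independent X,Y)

Var(XY) = E[X²]E[Y²] - (E[X]E[Y])²
E[N] = 6.5, Var(N) = 0.75
E[A] = 0.70588235, Var(A) = 0.021853943
E[N²] = 0.75 + 6.5² = 43
E[A²] = 0.021853943 + 0.70588235² = 0.52012384
Var(Z) = 43*0.52012384 - (6.5*0.70588235)²
= 22.365325 - 21.051903 = 1.313422

1.313422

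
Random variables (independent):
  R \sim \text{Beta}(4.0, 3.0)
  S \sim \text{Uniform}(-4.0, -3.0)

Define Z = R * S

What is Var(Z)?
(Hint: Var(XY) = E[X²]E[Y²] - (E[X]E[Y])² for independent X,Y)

Var(XY) = E[X²]E[Y²] - (E[X]E[Y])²
E[R] = 0.57142857, Var(R) = 0.030612245
E[S] = -3.5, Var(S) = 0.083333333
E[R²] = 0.030612245 + 0.57142857² = 0.35714286
E[S²] = 0.083333333 + (-3.5)² = 12.333333
Var(Z) = 0.35714286*12.333333 - (0.57142857*(-3.5))²
= 4.4047619 - 4 = 0.4047619

0.4047619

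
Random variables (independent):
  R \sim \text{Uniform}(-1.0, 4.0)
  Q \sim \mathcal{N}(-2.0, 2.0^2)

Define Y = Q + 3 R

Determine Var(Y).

For independent RVs: Var(aX + bY) = a²Var(X) + b²Var(Y)
Var(R) = 2.0833333
Var(Q) = 4
Var(Y) = 3²*2.0833333 + 1²*4
= 9*2.0833333 + 1*4 = 22.75

22.75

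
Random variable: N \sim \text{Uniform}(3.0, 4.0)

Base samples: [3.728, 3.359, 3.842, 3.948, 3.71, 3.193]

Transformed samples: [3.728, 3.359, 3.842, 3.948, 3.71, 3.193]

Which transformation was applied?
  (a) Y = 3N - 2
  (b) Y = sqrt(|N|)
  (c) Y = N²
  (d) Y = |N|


Checking option (d) Y = |N|:
  N = 3.728 -> Y = 3.728 ✓
  N = 3.359 -> Y = 3.359 ✓
  N = 3.842 -> Y = 3.842 ✓
All samples match this transformation.

(d) |N|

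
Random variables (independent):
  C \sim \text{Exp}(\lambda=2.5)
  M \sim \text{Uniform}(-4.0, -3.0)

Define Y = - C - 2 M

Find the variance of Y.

For independent RVs: Var(aX + bY) = a²Var(X) + b²Var(Y)
Var(C) = 0.16
Var(M) = 0.083333333
Var(Y) = (-1)²*0.16 + (-2)²*0.083333333
= 1*0.16 + 4*0.083333333 = 0.49333333

0.49333333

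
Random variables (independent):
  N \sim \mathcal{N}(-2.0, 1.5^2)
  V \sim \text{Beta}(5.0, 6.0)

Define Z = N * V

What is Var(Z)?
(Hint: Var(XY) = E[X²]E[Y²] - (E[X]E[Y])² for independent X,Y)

Var(XY) = E[X²]E[Y²] - (E[X]E[Y])²
E[N] = -2, Var(N) = 2.25
E[V] = 0.45454545, Var(V) = 0.020661157
E[N²] = 2.25 + (-2)² = 6.25
E[V²] = 0.020661157 + 0.45454545² = 0.22727273
Var(Z) = 6.25*0.22727273 - (-2*0.45454545)²
= 1.4204545 - 0.82644628 = 0.59400826

0.59400826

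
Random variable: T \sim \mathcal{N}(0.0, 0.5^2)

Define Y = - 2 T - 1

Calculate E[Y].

For Y = -2T - 1:
E[Y] = -2 * E[T] - 1
E[T] = 0.0 = 0
E[Y] = -2 * 0 - 1 = -1

-1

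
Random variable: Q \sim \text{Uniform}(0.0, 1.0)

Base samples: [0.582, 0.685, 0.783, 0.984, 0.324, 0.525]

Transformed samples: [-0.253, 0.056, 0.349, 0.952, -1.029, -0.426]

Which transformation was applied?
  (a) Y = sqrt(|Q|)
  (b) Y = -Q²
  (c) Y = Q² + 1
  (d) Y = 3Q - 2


Checking option (d) Y = 3Q - 2:
  Q = 0.582 -> Y = -0.253 ✓
  Q = 0.685 -> Y = 0.056 ✓
  Q = 0.783 -> Y = 0.349 ✓
All samples match this transformation.

(d) 3Q - 2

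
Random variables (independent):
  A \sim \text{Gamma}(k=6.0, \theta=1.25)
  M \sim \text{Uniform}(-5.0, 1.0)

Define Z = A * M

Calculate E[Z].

For independent RVs: E[XY] = E[X]*E[Y]
E[A] = 7.5
E[M] = -2
E[Z] = 7.5 * (-2) = -15

-15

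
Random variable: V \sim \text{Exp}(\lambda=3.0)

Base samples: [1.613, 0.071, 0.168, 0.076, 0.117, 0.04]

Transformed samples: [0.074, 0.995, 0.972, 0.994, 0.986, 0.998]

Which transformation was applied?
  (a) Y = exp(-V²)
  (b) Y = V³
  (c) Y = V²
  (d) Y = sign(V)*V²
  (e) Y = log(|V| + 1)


Checking option (a) Y = exp(-V²):
  V = 1.613 -> Y = 0.074 ✓
  V = 0.071 -> Y = 0.995 ✓
  V = 0.168 -> Y = 0.972 ✓
All samples match this transformation.

(a) exp(-V²)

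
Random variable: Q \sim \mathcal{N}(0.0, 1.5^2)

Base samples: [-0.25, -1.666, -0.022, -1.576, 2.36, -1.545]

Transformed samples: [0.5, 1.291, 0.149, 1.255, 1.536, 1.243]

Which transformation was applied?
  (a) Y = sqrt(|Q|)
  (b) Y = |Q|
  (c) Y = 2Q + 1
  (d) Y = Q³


Checking option (a) Y = sqrt(|Q|):
  Q = -0.25 -> Y = 0.5 ✓
  Q = -1.666 -> Y = 1.291 ✓
  Q = -0.022 -> Y = 0.149 ✓
All samples match this transformation.

(a) sqrt(|Q|)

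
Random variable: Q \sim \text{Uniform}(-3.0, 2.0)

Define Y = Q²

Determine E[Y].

E[Q²] = Var(Q) + (E[Q])² = 2.0833333 + 0.25 = 2.3333333

2.3333333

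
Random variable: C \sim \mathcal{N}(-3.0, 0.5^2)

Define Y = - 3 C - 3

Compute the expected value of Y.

For Y = -3C - 3:
E[Y] = -3 * E[C] - 3
E[C] = -3.0 = -3
E[Y] = -3 * (-3) - 3 = 6

6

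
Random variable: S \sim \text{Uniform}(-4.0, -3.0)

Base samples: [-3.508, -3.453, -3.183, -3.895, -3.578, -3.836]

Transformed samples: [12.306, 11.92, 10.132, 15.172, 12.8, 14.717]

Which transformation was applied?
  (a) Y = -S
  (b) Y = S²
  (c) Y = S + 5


Checking option (b) Y = S²:
  S = -3.508 -> Y = 12.306 ✓
  S = -3.453 -> Y = 11.92 ✓
  S = -3.183 -> Y = 10.132 ✓
All samples match this transformation.

(b) S²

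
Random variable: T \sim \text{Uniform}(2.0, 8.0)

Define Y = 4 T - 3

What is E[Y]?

For Y = 4T - 3:
E[Y] = 4 * E[T] - 3
E[T] = (2 + 8)/2 = 5
E[Y] = 4 * 5 - 3 = 17

17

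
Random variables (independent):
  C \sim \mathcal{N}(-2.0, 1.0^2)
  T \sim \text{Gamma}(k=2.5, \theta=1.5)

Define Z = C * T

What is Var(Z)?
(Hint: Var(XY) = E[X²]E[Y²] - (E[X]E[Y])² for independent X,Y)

Var(XY) = E[X²]E[Y²] - (E[X]E[Y])²
E[C] = -2, Var(C) = 1
E[T] = 3.75, Var(T) = 5.625
E[C²] = 1 + (-2)² = 5
E[T²] = 5.625 + 3.75² = 19.6875
Var(Z) = 5*19.6875 - (-2*3.75)²
= 98.4375 - 56.25 = 42.1875

42.1875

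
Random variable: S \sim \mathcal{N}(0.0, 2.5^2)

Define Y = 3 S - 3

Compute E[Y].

For Y = 3S - 3:
E[Y] = 3 * E[S] - 3
E[S] = 0.0 = 0
E[Y] = 3 * 0 - 3 = -3

-3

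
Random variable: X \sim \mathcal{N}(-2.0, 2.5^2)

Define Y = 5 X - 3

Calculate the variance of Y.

For Y = aX + b: Var(Y) = a² * Var(X)
Var(X) = 2.5^2 = 6.25
Var(Y) = 5² * 6.25 = 25 * 6.25 = 156.25

156.25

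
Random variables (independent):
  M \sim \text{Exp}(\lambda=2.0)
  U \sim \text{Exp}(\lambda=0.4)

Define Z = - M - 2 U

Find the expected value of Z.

E[Z] = -1*E[M] - 2*E[U]
E[M] = 0.5
E[U] = 2.5
E[Z] = -1*0.5 - 2*2.5 = -5.5

-5.5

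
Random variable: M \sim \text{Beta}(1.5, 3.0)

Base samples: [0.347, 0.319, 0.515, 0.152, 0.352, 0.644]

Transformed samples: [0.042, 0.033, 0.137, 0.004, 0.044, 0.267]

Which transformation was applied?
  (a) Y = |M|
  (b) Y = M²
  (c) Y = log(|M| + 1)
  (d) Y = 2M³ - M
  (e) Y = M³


Checking option (e) Y = M³:
  M = 0.347 -> Y = 0.042 ✓
  M = 0.319 -> Y = 0.033 ✓
  M = 0.515 -> Y = 0.137 ✓
All samples match this transformation.

(e) M³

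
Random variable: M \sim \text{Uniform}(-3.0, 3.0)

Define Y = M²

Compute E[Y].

E[M²] = Var(M) + (E[M])² = 3 + 0 = 3

3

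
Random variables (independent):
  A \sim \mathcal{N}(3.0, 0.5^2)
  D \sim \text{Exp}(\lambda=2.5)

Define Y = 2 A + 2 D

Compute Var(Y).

For independent RVs: Var(aX + bY) = a²Var(X) + b²Var(Y)
Var(A) = 0.25
Var(D) = 0.16
Var(Y) = 2²*0.25 + 2²*0.16
= 4*0.25 + 4*0.16 = 1.64

1.64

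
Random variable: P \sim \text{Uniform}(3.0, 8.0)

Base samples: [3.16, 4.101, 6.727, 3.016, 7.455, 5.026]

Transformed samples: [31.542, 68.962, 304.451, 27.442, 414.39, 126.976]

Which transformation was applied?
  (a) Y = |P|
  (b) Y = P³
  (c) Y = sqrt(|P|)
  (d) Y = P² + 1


Checking option (b) Y = P³:
  P = 3.16 -> Y = 31.542 ✓
  P = 4.101 -> Y = 68.962 ✓
  P = 6.727 -> Y = 304.451 ✓
All samples match this transformation.

(b) P³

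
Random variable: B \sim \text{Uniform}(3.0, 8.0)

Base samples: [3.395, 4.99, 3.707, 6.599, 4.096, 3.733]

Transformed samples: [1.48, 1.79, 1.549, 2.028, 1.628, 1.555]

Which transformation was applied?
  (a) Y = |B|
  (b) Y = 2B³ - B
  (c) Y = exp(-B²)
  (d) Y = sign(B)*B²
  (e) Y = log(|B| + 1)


Checking option (e) Y = log(|B| + 1):
  B = 3.395 -> Y = 1.48 ✓
  B = 4.99 -> Y = 1.79 ✓
  B = 3.707 -> Y = 1.549 ✓
All samples match this transformation.

(e) log(|B| + 1)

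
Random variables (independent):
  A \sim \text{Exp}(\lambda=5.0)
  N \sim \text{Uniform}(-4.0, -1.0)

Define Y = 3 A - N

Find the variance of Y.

For independent RVs: Var(aX + bY) = a²Var(X) + b²Var(Y)
Var(A) = 0.04
Var(N) = 0.75
Var(Y) = 3²*0.04 + (-1)²*0.75
= 9*0.04 + 1*0.75 = 1.11

1.11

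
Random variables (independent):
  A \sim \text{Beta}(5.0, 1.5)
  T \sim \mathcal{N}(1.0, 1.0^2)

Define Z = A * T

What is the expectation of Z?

For independent RVs: E[XY] = E[X]*E[Y]
E[A] = 0.76923077
E[T] = 1
E[Z] = 0.76923077 * 1 = 0.76923077

0.76923077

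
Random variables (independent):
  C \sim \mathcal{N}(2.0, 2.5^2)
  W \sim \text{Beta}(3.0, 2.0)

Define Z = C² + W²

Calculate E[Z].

E[Z] = E[C²] + E[W²]
E[C²] = Var(C) + E[C]² = 6.25 + 4 = 10.25
E[W²] = Var(W) + E[W]² = 0.04 + 0.36 = 0.4
E[Z] = 10.25 + 0.4 = 10.65

10.65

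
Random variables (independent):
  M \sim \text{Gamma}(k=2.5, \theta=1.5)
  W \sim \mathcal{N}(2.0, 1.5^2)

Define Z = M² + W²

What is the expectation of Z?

E[Z] = E[M²] + E[W²]
E[M²] = Var(M) + E[M]² = 5.625 + 14.0625 = 19.6875
E[W²] = Var(W) + E[W]² = 2.25 + 4 = 6.25
E[Z] = 19.6875 + 6.25 = 25.9375

25.9375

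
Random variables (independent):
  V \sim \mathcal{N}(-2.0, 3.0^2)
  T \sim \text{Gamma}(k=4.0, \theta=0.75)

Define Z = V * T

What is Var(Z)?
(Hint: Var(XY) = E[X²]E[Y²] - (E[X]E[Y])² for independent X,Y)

Var(XY) = E[X²]E[Y²] - (E[X]E[Y])²
E[V] = -2, Var(V) = 9
E[T] = 3, Var(T) = 2.25
E[V²] = 9 + (-2)² = 13
E[T²] = 2.25 + 3² = 11.25
Var(Z) = 13*11.25 - (-2*3)²
= 146.25 - 36 = 110.25

110.25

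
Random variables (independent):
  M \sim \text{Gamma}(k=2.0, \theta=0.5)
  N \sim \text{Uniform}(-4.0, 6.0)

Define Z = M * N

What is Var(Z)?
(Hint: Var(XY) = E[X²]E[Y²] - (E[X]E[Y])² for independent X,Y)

Var(XY) = E[X²]E[Y²] - (E[X]E[Y])²
E[M] = 1, Var(M) = 0.5
E[N] = 1, Var(N) = 8.3333333
E[M²] = 0.5 + 1² = 1.5
E[N²] = 8.3333333 + 1² = 9.3333333
Var(Z) = 1.5*9.3333333 - (1*1)²
= 14 - 1 = 13

13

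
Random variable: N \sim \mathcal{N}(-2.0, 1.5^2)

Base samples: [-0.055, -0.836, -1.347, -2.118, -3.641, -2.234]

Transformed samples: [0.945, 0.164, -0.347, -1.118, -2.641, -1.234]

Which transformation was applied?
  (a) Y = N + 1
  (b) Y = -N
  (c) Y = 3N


Checking option (a) Y = N + 1:
  N = -0.055 -> Y = 0.945 ✓
  N = -0.836 -> Y = 0.164 ✓
  N = -1.347 -> Y = -0.347 ✓
All samples match this transformation.

(a) N + 1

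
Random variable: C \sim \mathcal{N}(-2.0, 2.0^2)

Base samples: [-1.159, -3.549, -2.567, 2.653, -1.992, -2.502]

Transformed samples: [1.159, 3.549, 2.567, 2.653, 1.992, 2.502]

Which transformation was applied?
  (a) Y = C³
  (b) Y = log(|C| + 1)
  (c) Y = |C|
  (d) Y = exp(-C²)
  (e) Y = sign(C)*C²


Checking option (c) Y = |C|:
  C = -1.159 -> Y = 1.159 ✓
  C = -3.549 -> Y = 3.549 ✓
  C = -2.567 -> Y = 2.567 ✓
All samples match this transformation.

(c) |C|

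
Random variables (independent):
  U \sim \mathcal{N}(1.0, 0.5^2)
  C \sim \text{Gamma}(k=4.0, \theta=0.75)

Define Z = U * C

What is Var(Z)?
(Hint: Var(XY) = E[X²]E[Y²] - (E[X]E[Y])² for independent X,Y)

Var(XY) = E[X²]E[Y²] - (E[X]E[Y])²
E[U] = 1, Var(U) = 0.25
E[C] = 3, Var(C) = 2.25
E[U²] = 0.25 + 1² = 1.25
E[C²] = 2.25 + 3² = 11.25
Var(Z) = 1.25*11.25 - (1*3)²
= 14.0625 - 9 = 5.0625

5.0625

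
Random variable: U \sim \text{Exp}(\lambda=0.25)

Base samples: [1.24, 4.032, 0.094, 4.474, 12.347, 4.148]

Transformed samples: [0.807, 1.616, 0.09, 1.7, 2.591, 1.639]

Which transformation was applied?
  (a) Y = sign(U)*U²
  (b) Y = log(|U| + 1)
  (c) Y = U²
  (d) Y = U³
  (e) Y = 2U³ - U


Checking option (b) Y = log(|U| + 1):
  U = 1.24 -> Y = 0.807 ✓
  U = 4.032 -> Y = 1.616 ✓
  U = 0.094 -> Y = 0.09 ✓
All samples match this transformation.

(b) log(|U| + 1)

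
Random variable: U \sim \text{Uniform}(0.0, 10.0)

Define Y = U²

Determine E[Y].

Using E[X²] = Var(X) + (E[X])²:
E[U] = 5
Var(U) = (10 - 0)^2/12 = 8.3333333
E[U²] = 8.3333333 + 5² = 8.3333333 + 25 = 33.333333

33.333333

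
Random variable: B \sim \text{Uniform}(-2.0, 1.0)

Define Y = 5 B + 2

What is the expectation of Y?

For Y = 5B + 2:
E[Y] = 5 * E[B] + 2
E[B] = (-2 + 1)/2 = -0.5
E[Y] = 5 * (-0.5) + 2 = -0.5

-0.5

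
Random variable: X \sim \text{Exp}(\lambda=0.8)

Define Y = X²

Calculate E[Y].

E[X²] = Var(X) + (E[X])² = 1.5625 + 1.5625 = 3.125

3.125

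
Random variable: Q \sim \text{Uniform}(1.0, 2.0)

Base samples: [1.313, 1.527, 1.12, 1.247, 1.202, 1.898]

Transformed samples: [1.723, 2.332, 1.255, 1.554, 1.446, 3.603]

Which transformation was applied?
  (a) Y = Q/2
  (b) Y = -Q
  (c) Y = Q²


Checking option (c) Y = Q²:
  Q = 1.313 -> Y = 1.723 ✓
  Q = 1.527 -> Y = 2.332 ✓
  Q = 1.12 -> Y = 1.255 ✓
All samples match this transformation.

(c) Q²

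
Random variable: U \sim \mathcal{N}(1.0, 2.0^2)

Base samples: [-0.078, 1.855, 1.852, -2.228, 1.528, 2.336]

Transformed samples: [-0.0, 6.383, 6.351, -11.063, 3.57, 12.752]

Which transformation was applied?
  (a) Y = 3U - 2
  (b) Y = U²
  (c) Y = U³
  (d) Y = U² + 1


Checking option (c) Y = U³:
  U = -0.078 -> Y = -0.0 ✓
  U = 1.855 -> Y = 6.383 ✓
  U = 1.852 -> Y = 6.351 ✓
All samples match this transformation.

(c) U³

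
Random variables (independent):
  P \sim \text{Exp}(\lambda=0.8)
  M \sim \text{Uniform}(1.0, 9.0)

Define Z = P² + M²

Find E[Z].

E[Z] = E[P²] + E[M²]
E[P²] = Var(P) + E[P]² = 1.5625 + 1.5625 = 3.125
E[M²] = Var(M) + E[M]² = 5.3333333 + 25 = 30.333333
E[Z] = 3.125 + 30.333333 = 33.458333

33.458333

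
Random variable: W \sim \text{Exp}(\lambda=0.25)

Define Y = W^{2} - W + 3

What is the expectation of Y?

E[Y] = 1*E[W²] - 1*E[W] + 3
E[W] = 4
E[W²] = Var(W) + (E[W])² = 16 + 16 = 32
E[Y] = 1*32 - 1*4 + 3 = 31

31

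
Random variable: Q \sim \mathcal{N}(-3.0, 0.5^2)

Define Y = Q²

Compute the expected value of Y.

Using E[X²] = Var(X) + (E[X])²:
E[Q] = -3
Var(Q) = 0.5^2 = 0.25
E[Q²] = 0.25 + (-3)² = 0.25 + 9 = 9.25

9.25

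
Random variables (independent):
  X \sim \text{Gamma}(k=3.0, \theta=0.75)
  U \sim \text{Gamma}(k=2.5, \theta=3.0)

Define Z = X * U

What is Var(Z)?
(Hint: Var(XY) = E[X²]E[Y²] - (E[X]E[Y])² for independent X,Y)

Var(XY) = E[X²]E[Y²] - (E[X]E[Y])²
E[X] = 2.25, Var(X) = 1.6875
E[U] = 7.5, Var(U) = 22.5
E[X²] = 1.6875 + 2.25² = 6.75
E[U²] = 22.5 + 7.5² = 78.75
Var(Z) = 6.75*78.75 - (2.25*7.5)²
= 531.5625 - 284.76562 = 246.79688

246.79688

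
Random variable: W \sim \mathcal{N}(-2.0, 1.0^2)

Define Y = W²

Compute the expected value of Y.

E[W²] = Var(W) + (E[W])² = 1 + 4 = 5

5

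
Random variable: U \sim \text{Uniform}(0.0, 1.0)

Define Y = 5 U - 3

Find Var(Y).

For Y = aU + b: Var(Y) = a² * Var(U)
Var(U) = (1 - 0)^2/12 = 0.083333333
Var(Y) = 5² * 0.083333333 = 25 * 0.083333333 = 2.0833333

2.0833333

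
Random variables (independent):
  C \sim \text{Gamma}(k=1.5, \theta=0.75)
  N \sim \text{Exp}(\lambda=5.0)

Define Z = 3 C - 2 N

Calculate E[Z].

E[Z] = 3*E[C] - 2*E[N]
E[C] = 1.125
E[N] = 0.2
E[Z] = 3*1.125 - 2*0.2 = 2.975

2.975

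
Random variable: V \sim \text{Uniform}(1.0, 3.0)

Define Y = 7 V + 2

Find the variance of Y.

For Y = aV + b: Var(Y) = a² * Var(V)
Var(V) = (3 - 1)^2/12 = 0.33333333
Var(Y) = 7² * 0.33333333 = 49 * 0.33333333 = 16.333333

16.333333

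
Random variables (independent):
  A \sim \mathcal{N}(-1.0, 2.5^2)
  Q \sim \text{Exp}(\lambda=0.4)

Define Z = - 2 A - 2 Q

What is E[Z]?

E[Z] = -2*E[A] - 2*E[Q]
E[A] = -1
E[Q] = 2.5
E[Z] = -2*(-1) - 2*2.5 = -3

-3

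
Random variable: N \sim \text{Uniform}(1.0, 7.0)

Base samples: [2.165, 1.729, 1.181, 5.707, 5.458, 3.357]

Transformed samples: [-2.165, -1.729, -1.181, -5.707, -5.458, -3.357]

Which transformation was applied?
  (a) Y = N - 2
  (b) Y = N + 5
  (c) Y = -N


Checking option (c) Y = -N:
  N = 2.165 -> Y = -2.165 ✓
  N = 1.729 -> Y = -1.729 ✓
  N = 1.181 -> Y = -1.181 ✓
All samples match this transformation.

(c) -N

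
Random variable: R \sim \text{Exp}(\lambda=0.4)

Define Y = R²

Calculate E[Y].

E[R²] = Var(R) + (E[R])² = 6.25 + 6.25 = 12.5

12.5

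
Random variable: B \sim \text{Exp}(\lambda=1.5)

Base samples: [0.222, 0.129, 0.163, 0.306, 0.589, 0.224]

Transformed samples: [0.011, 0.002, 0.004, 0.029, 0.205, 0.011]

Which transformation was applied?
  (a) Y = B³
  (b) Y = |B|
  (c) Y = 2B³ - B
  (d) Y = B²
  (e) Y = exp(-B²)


Checking option (a) Y = B³:
  B = 0.222 -> Y = 0.011 ✓
  B = 0.129 -> Y = 0.002 ✓
  B = 0.163 -> Y = 0.004 ✓
All samples match this transformation.

(a) B³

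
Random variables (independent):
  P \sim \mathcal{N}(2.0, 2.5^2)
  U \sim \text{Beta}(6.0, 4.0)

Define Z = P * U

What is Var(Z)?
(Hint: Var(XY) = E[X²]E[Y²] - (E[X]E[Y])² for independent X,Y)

Var(XY) = E[X²]E[Y²] - (E[X]E[Y])²
E[P] = 2, Var(P) = 6.25
E[U] = 0.6, Var(U) = 0.021818182
E[P²] = 6.25 + 2² = 10.25
E[U²] = 0.021818182 + 0.6² = 0.38181818
Var(Z) = 10.25*0.38181818 - (2*0.6)²
= 3.9136364 - 1.44 = 2.4736364

2.4736364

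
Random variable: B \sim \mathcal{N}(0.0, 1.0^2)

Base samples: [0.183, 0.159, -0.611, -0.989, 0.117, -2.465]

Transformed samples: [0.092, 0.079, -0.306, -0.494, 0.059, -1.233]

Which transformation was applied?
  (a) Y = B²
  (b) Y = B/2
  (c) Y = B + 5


Checking option (b) Y = B/2:
  B = 0.183 -> Y = 0.092 ✓
  B = 0.159 -> Y = 0.079 ✓
  B = -0.611 -> Y = -0.306 ✓
All samples match this transformation.

(b) B/2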